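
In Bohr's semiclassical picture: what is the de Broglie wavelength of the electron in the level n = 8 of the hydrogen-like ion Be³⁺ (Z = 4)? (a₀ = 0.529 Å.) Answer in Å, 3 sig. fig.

The Bohr quantisation condition is nλ = 2πr_n.
r_n = n²a₀/Z = 8.46 Å
λ = 2πr_n/n = 2π·8.46/8 = 6.65 Å

6.65 Å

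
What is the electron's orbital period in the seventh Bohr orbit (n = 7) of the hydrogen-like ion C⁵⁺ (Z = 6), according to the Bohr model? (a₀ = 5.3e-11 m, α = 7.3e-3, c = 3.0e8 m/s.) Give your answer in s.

1.4e-15 s

r = n²a₀/Z = 7²·5.3e-11/6 = 4.3e-10 m
v = Zαc/n = 6·0.0073·3.0e8/7 = 1.9e6 m/s
T = 2πr/v = 1.4e-15 s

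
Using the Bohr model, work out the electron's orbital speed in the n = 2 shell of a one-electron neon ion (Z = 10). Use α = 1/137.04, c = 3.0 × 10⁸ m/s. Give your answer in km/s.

1.1 × 10⁴ km/s

v_n = Zαc/n = 10 × 0.0073 × 3.0 × 10⁸ / 2
    = 1.1 × 10⁴ km/s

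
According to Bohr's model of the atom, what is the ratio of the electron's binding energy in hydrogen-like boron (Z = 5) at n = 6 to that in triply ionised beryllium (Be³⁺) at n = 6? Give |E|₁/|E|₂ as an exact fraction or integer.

25/16

|E| ∝ Z^2 · n^-2
|E|₁/|E|₂ = (5/4)^2 · (6/6)^-2 = 25/16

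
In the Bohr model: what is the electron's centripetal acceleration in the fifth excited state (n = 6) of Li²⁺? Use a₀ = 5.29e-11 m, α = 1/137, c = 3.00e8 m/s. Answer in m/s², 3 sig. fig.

r = n²a₀/Z = 6.35e-10 m, v = Zαc/n = 1.09e6 m/s
a = v²/r = (1.09e6)² / 6.35e-10 = 1.89e21 m/s²

1.89e21 m/s²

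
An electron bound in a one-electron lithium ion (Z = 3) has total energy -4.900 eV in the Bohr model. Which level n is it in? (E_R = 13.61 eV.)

5

E_n = −E_R Z²/n² ⇒ n² = E_R Z²/(−E_n) = 13.61 × 3² / 4.900 ≈ 25.00
n = 5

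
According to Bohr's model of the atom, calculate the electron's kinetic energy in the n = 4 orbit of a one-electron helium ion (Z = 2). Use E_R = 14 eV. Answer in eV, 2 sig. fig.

3.5 eV

For a Coulomb orbit the virial theorem gives K = −E_n.
E_n = −E_R·Z²/n², so K = E_R·Z²/n² = 14 × 2²/4² = 3.5 eV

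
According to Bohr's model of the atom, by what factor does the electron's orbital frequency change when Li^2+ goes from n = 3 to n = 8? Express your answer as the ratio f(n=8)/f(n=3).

f ∝ Z^2 · n^-3; with Z fixed, f ∝ n^-3.
f(n=8)/f(n=3) = (8/3)^-3 = 27/512

27/512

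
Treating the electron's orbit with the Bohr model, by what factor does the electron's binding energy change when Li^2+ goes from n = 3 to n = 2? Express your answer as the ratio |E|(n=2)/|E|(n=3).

|E| ∝ Z^2 · n^-2; with Z fixed, |E| ∝ n^-2.
|E|(n=2)/|E|(n=3) = (2/3)^-2 = 9/4

9/4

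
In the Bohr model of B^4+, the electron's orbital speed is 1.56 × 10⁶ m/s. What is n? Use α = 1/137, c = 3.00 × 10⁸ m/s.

v_n = Zαc/n ⇒ n = Zαc/v = 5 × 0.00730 × 3.00 × 10⁸ / 1.56 × 10⁶ ≈ 7.02
n = 7

7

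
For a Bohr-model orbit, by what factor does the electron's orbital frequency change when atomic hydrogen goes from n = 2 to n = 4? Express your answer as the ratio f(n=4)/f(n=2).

1/8

f ∝ Z^2 · n^-3; with Z fixed, f ∝ n^-3.
f(n=4)/f(n=2) = (4/2)^-3 = 1/8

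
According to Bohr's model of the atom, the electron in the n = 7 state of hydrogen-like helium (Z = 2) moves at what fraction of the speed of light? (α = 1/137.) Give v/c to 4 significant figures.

0.002086

v_n = Zαc/n, so v/c = Zα/n = 2 × 0.007299 / 7 = 0.002086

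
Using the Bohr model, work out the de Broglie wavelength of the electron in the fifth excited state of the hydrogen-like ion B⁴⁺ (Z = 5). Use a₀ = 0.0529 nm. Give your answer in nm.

0.399 nm

The Bohr quantisation condition is nλ = 2πr_n.
r_n = n²a₀/Z = 0.381 nm
λ = 2πr_n/n = 2π·0.381/6 = 0.399 nm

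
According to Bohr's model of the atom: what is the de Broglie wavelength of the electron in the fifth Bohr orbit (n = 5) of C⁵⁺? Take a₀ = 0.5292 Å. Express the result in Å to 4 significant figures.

The Bohr quantisation condition is nλ = 2πr_n.
r_n = n²a₀/Z = 2.205 Å
λ = 2πr_n/n = 2π·2.205/5 = 2.771 Å

2.771 Å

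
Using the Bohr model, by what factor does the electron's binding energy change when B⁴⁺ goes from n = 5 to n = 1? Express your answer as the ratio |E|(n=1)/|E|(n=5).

|E| ∝ Z^2 · n^-2; with Z fixed, |E| ∝ n^-2.
|E|(n=1)/|E|(n=5) = (1/5)^-2 = 25

25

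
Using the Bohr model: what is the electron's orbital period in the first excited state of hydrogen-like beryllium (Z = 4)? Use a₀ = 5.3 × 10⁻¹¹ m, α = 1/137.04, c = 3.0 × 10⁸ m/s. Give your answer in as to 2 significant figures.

76 as

r = n²a₀/Z = 2²·5.3 × 10⁻¹¹/4 = 5.3 × 10⁻¹¹ m
v = Zαc/n = 4·0.0073·3.0 × 10⁸/2 = 4.4 × 10⁶ m/s
T = 2πr/v = 7.6 × 10⁻¹⁷ s = 76 as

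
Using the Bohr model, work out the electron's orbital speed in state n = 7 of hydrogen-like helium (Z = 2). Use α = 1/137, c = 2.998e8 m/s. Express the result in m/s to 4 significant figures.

v_n = Zαc/n = 2 × 0.007299 × 2.998e8 / 7
    = 6.252e5 m/s

6.252e5 m/s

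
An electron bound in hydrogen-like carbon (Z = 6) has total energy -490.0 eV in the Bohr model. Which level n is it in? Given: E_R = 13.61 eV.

1

E_n = −E_R Z²/n² ⇒ n² = E_R Z²/(−E_n) = 13.61 × 6² / 490.0 ≈ 1.00
n = 1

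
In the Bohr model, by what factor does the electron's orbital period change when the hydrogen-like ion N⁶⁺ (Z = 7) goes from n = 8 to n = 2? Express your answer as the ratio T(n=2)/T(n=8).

1/64

T ∝ Z^-2 · n^3; with Z fixed, T ∝ n^3.
T(n=2)/T(n=8) = (2/8)^3 = 1/64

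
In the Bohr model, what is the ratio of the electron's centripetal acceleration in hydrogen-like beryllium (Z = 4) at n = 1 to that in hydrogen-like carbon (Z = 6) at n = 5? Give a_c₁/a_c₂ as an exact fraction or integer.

5000/27

a_c ∝ Z^3 · n^-4
a_c₁/a_c₂ = (4/6)^3 · (1/5)^-4 = 5000/27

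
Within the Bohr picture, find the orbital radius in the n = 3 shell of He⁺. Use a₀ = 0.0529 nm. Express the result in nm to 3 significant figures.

r_n = n²a₀/Z = 3² × 0.0529 / 2
    = 9 × 0.0529 / 2 = 0.238 nm

0.238 nm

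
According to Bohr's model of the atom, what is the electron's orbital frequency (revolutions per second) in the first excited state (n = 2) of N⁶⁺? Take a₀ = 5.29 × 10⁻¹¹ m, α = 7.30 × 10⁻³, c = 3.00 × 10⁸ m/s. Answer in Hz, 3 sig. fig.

4.04 × 10¹⁶ Hz

r = n²a₀/Z = 3.02 × 10⁻¹¹ m, v = Zαc/n = 7.67 × 10⁶ m/s
f = v/(2πr) = 4.04 × 10¹⁶ Hz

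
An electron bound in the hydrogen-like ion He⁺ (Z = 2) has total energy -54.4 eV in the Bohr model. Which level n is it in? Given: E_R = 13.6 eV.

E_n = −E_R Z²/n² ⇒ n² = E_R Z²/(−E_n) = 13.6 × 2² / 54.4 ≈ 1.00
n = 1

1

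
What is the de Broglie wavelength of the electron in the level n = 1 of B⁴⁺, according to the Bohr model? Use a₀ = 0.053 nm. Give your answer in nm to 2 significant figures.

0.067 nm

The Bohr quantisation condition is nλ = 2πr_n.
r_n = n²a₀/Z = 0.011 nm
λ = 2πr_n/n = 2π·0.011/1 = 0.067 nm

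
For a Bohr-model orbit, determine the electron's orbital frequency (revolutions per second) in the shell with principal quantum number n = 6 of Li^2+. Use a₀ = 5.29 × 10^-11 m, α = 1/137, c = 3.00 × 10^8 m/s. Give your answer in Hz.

2.75 × 10^14 Hz

r = n²a₀/Z = 6.35 × 10^-10 m, v = Zαc/n = 1.09 × 10^6 m/s
f = v/(2πr) = 2.75 × 10^14 Hz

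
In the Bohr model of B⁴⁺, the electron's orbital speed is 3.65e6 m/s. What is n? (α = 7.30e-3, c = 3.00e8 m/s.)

3

v_n = Zαc/n ⇒ n = Zαc/v = 5 × 0.00730 × 3.00e8 / 3.65e6 ≈ 3.00
n = 3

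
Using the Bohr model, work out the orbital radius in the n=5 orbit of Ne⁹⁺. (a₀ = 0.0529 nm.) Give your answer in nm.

r_n = n²a₀/Z = 5² × 0.0529 / 10
    = 25 × 0.0529 / 10 = 0.132 nm

0.132 nm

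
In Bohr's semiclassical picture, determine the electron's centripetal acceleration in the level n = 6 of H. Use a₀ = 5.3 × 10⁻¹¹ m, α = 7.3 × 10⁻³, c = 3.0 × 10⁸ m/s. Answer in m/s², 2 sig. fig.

r = n²a₀/Z = 1.9 × 10⁻⁹ m, v = Zαc/n = 3.6 × 10⁵ m/s
a = v²/r = (3.6 × 10⁵)² / 1.9 × 10⁻⁹ = 7.0 × 10¹⁹ m/s²

7.0 × 10¹⁹ m/s²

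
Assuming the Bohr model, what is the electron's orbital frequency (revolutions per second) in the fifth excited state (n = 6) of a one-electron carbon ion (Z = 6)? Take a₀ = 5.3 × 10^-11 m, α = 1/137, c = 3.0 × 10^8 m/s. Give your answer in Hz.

r = n²a₀/Z = 3.2 × 10^-10 m, v = Zαc/n = 2.2 × 10^6 m/s
f = v/(2πr) = 1.1 × 10^15 Hz

1.1 × 10^15 Hz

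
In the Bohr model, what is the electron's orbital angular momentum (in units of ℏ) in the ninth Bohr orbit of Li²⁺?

9

L_n = nℏ, so L/ℏ = n = 9.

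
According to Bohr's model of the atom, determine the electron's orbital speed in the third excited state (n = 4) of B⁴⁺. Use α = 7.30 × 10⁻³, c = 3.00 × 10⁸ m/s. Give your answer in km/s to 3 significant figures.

2740 km/s

v_n = Zαc/n = 5 × 0.00730 × 3.00 × 10⁸ / 4
    = 2740 km/s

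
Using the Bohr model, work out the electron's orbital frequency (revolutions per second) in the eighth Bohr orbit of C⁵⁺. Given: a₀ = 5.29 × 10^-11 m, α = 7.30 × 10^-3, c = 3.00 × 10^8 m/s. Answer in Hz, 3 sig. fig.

4.63 × 10^14 Hz

r = n²a₀/Z = 5.64 × 10^-10 m, v = Zαc/n = 1.64 × 10^6 m/s
f = v/(2πr) = 4.63 × 10^14 Hz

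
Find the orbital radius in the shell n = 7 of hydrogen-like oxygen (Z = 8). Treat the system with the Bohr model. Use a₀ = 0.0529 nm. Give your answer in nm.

0.324 nm

r_n = n²a₀/Z = 7² × 0.0529 / 8
    = 49 × 0.0529 / 8 = 0.324 nm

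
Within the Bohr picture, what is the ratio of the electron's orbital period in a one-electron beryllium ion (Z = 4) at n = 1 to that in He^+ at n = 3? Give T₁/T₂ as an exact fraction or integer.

1/108

T ∝ Z^-2 · n^3
T₁/T₂ = (4/2)^-2 · (1/3)^3 = 1/108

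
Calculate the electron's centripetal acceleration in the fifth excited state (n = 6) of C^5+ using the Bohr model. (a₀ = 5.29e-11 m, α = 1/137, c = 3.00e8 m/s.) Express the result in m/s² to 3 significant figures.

1.51e22 m/s²

r = n²a₀/Z = 3.17e-10 m, v = Zαc/n = 2.19e6 m/s
a = v²/r = (2.19e6)² / 3.17e-10 = 1.51e22 m/s²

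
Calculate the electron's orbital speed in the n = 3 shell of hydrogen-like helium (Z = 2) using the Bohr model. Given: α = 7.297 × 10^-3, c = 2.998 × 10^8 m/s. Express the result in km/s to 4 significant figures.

v_n = Zαc/n = 2 × 0.007297 × 2.998 × 10^8 / 3
    = 1458 km/s

1458 km/s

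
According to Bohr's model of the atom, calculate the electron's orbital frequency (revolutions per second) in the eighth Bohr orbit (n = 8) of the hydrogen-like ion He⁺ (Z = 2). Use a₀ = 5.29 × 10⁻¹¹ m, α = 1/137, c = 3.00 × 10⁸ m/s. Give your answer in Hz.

r = n²a₀/Z = 1.69 × 10⁻⁹ m, v = Zαc/n = 5.47 × 10⁵ m/s
f = v/(2πr) = 5.15 × 10¹³ Hz

5.15 × 10¹³ Hz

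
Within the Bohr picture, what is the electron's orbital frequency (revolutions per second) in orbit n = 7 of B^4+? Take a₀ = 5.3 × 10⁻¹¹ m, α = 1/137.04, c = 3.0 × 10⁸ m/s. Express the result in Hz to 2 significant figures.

4.8 × 10¹⁴ Hz

r = n²a₀/Z = 5.2 × 10⁻¹⁰ m, v = Zαc/n = 1.6 × 10⁶ m/s
f = v/(2πr) = 4.8 × 10¹⁴ Hz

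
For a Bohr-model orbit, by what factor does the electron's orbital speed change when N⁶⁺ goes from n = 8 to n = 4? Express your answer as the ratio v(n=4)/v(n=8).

v ∝ Z^1 · n^-1; with Z fixed, v ∝ n^-1.
v(n=4)/v(n=8) = (4/8)^-1 = 2

2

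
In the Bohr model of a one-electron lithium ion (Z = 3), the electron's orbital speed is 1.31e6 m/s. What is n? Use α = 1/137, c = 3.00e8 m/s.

5

v_n = Zαc/n ⇒ n = Zαc/v = 3 × 0.00730 × 3.00e8 / 1.31e6 ≈ 5.01
n = 5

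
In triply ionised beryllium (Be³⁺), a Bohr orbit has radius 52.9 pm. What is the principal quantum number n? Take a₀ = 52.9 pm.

2

r_n = n²a₀/Z ⇒ n² = rZ/a₀ = 52.9 × 4 / 52.9 ≈ 4.00
n = 2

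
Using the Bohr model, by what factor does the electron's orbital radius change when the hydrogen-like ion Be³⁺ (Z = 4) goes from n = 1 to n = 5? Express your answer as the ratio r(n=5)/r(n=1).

r ∝ Z^-1 · n^2; with Z fixed, r ∝ n^2.
r(n=5)/r(n=1) = (5/1)^2 = 25

25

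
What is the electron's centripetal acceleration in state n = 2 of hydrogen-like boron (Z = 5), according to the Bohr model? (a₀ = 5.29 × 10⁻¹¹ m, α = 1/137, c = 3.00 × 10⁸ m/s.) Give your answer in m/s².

r = n²a₀/Z = 4.23 × 10⁻¹¹ m, v = Zαc/n = 5.47 × 10⁶ m/s
a = v²/r = (5.47 × 10⁶)² / 4.23 × 10⁻¹¹ = 7.08 × 10²³ m/s²

7.08 × 10²³ m/s²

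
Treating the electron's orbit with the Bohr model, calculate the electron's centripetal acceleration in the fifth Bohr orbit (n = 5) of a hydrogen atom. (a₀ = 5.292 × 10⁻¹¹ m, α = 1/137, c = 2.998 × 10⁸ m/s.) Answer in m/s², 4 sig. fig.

1.448 × 10²⁰ m/s²

r = n²a₀/Z = 1.323 × 10⁻⁹ m, v = Zαc/n = 4.377 × 10⁵ m/s
a = v²/r = (4.377 × 10⁵)² / 1.323 × 10⁻⁹ = 1.448 × 10²⁰ m/s²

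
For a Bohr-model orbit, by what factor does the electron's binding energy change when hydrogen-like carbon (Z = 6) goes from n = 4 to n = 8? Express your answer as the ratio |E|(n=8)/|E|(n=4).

|E| ∝ Z^2 · n^-2; with Z fixed, |E| ∝ n^-2.
|E|(n=8)/|E|(n=4) = (8/4)^-2 = 1/4

1/4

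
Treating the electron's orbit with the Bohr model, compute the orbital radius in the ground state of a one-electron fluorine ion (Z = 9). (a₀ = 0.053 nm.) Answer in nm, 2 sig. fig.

0.0059 nm

r_n = n²a₀/Z = 1² × 0.053 / 9
    = 1 × 0.053 / 9 = 0.0059 nm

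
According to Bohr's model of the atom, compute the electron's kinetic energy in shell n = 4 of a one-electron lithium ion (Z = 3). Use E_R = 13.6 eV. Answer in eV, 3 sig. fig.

For a Coulomb orbit the virial theorem gives K = −E_n.
E_n = −E_R·Z²/n², so K = E_R·Z²/n² = 13.6 × 3²/4² = 7.65 eV

7.65 eV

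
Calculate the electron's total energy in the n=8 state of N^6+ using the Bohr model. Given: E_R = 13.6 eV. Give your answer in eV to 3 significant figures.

-10.4 eV

E_n = −E_R·Z²/n² = −13.6 × 7²/8² = -10.4 eV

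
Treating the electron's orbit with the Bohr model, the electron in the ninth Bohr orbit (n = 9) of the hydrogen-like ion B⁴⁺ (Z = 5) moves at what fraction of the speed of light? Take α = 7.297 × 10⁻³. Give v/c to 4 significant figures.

0.004054

v_n = Zαc/n, so v/c = Zα/n = 5 × 0.007297 / 9 = 0.004054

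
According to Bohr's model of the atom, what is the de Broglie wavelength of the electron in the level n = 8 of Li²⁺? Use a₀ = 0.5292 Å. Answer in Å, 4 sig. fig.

The Bohr quantisation condition is nλ = 2πr_n.
r_n = n²a₀/Z = 11.29 Å
λ = 2πr_n/n = 2π·11.29/8 = 8.867 Å

8.867 Å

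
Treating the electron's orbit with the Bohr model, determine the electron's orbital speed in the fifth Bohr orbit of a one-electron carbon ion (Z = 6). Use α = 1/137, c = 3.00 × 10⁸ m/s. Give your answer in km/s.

v_n = Zαc/n = 6 × 0.00730 × 3.00 × 10⁸ / 5
    = 2630 km/s

2630 km/s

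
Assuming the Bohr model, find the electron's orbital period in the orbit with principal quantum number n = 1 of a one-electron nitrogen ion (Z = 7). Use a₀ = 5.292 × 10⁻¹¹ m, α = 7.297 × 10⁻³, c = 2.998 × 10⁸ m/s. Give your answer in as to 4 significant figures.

r = n²a₀/Z = 1²·5.292 × 10⁻¹¹/7 = 7.560 × 10⁻¹² m
v = Zαc/n = 7·0.007297·2.998 × 10⁸/1 = 1.531 × 10⁷ m/s
T = 2πr/v = 3.102 × 10⁻¹⁸ s = 3.102 as

3.102 as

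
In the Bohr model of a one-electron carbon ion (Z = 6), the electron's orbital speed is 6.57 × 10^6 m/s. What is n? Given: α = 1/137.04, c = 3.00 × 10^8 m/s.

v_n = Zαc/n ⇒ n = Zαc/v = 6 × 0.00730 × 3.00 × 10^8 / 6.57 × 10^6 ≈ 2.00
n = 2

2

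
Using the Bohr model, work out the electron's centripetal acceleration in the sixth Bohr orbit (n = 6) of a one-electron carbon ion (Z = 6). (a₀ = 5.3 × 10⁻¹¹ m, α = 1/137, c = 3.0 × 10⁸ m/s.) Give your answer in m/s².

r = n²a₀/Z = 3.2 × 10⁻¹⁰ m, v = Zαc/n = 2.2 × 10⁶ m/s
a = v²/r = (2.2 × 10⁶)² / 3.2 × 10⁻¹⁰ = 1.5 × 10²² m/s²

1.5 × 10²² m/s²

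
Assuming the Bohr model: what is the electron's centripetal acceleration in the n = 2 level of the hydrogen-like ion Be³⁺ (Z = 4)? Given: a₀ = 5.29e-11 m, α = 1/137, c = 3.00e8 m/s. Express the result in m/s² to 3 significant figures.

r = n²a₀/Z = 5.29e-11 m, v = Zαc/n = 4.38e6 m/s
a = v²/r = (4.38e6)² / 5.29e-11 = 3.63e23 m/s²

3.63e23 m/s²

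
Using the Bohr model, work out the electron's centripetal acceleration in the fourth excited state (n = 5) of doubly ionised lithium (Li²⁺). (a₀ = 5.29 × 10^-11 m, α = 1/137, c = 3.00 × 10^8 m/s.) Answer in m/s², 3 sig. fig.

3.92 × 10^21 m/s²

r = n²a₀/Z = 4.41 × 10^-10 m, v = Zαc/n = 1.31 × 10^6 m/s
a = v²/r = (1.31 × 10^6)² / 4.41 × 10^-10 = 3.92 × 10^21 m/s²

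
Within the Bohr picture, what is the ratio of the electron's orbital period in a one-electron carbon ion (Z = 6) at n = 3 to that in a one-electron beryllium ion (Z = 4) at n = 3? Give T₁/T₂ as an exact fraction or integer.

T ∝ Z^-2 · n^3
T₁/T₂ = (6/4)^-2 · (3/3)^3 = 4/9

4/9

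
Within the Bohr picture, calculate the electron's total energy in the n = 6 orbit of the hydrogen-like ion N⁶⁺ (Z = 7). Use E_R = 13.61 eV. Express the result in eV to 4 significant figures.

E_n = −E_R·Z²/n² = −13.61 × 7²/6² = -18.52 eV

-18.52 eV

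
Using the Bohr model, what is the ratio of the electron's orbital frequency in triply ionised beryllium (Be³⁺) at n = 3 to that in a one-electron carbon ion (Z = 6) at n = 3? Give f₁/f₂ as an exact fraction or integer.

4/9

f ∝ Z^2 · n^-3
f₁/f₂ = (4/6)^2 · (3/3)^-3 = 4/9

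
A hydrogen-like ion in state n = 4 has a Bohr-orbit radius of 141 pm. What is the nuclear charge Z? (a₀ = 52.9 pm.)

r_n = n²a₀/Z ⇒ Z = n²a₀/r = 4² × 52.9 / 141 ≈ 6.00
Z = 6

6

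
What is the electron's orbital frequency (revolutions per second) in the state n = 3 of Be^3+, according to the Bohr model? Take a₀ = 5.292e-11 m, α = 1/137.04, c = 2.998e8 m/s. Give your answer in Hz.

r = n²a₀/Z = 1.191e-10 m, v = Zαc/n = 2.917e6 m/s
f = v/(2πr) = 3.899e15 Hz

3.899e15 Hz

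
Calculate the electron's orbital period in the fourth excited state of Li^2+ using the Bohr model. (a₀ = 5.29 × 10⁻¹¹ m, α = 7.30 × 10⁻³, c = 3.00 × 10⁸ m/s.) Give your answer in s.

r = n²a₀/Z = 5²·5.29 × 10⁻¹¹/3 = 4.41 × 10⁻¹⁰ m
v = Zαc/n = 3·0.00730·3.00 × 10⁸/5 = 1.31 × 10⁶ m/s
T = 2πr/v = 2.11 × 10⁻¹⁵ s

2.11 × 10⁻¹⁵ s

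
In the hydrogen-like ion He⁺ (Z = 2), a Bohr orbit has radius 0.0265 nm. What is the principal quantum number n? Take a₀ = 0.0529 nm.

1

r_n = n²a₀/Z ⇒ n² = rZ/a₀ = 0.0265 × 2 / 0.0529 ≈ 1.00
n = 1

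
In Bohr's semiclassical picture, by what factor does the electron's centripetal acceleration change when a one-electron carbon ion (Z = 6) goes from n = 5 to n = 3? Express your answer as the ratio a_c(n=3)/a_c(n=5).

625/81

a_c ∝ Z^3 · n^-4; with Z fixed, a_c ∝ n^-4.
a_c(n=3)/a_c(n=5) = (3/5)^-4 = 625/81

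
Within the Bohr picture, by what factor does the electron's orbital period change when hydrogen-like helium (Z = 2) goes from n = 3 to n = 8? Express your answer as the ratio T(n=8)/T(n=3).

512/27

T ∝ Z^-2 · n^3; with Z fixed, T ∝ n^3.
T(n=8)/T(n=3) = (8/3)^3 = 512/27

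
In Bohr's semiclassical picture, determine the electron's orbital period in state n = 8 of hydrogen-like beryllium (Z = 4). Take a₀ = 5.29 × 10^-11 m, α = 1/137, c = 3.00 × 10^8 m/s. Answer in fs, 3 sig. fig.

r = n²a₀/Z = 8²·5.29 × 10^-11/4 = 8.46 × 10^-10 m
v = Zαc/n = 4·0.00730·3.00 × 10^8/8 = 1.09 × 10^6 m/s
T = 2πr/v = 4.86 × 10^-15 s = 4.86 fs

4.86 fs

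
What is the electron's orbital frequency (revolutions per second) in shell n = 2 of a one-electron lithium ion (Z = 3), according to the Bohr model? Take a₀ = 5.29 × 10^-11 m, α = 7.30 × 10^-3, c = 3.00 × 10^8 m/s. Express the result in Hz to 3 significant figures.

7.41 × 10^15 Hz

r = n²a₀/Z = 7.05 × 10^-11 m, v = Zαc/n = 3.29 × 10^6 m/s
f = v/(2πr) = 7.41 × 10^15 Hz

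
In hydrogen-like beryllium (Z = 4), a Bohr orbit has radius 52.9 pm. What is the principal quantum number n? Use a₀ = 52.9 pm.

2

r_n = n²a₀/Z ⇒ n² = rZ/a₀ = 52.9 × 4 / 52.9 ≈ 4.00
n = 2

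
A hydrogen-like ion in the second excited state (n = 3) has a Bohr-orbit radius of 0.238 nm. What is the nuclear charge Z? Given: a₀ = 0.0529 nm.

2

r_n = n²a₀/Z ⇒ Z = n²a₀/r = 3² × 0.0529 / 0.238 ≈ 2.00
Z = 2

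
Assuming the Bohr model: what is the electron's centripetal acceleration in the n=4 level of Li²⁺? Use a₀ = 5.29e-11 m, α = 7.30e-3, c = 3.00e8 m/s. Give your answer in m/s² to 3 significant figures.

r = n²a₀/Z = 2.82e-10 m, v = Zαc/n = 1.64e6 m/s
a = v²/r = (1.64e6)² / 2.82e-10 = 9.56e21 m/s²

9.56e21 m/s²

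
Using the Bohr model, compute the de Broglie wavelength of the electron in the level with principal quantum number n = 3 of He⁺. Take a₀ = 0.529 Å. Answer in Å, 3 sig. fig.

The Bohr quantisation condition is nλ = 2πr_n.
r_n = n²a₀/Z = 2.38 Å
λ = 2πr_n/n = 2π·2.38/3 = 4.99 Å

4.99 Å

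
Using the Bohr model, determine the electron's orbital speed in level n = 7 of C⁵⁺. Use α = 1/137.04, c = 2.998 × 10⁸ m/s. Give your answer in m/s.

v_n = Zαc/n = 6 × 0.007297 × 2.998 × 10⁸ / 7
    = 1.875 × 10⁶ m/s

1.875 × 10⁶ m/s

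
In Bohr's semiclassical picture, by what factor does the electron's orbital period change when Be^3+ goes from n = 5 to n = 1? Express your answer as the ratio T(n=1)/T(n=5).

1/125

T ∝ Z^-2 · n^3; with Z fixed, T ∝ n^3.
T(n=1)/T(n=5) = (1/5)^3 = 1/125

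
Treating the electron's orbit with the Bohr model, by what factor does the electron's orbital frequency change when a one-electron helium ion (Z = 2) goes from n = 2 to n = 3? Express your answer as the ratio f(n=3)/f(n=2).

8/27

f ∝ Z^2 · n^-3; with Z fixed, f ∝ n^-3.
f(n=3)/f(n=2) = (3/2)^-3 = 8/27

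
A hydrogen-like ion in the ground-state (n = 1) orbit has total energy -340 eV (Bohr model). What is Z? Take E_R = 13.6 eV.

E_n = −E_R Z²/n² ⇒ Z² = −E_n n²/E_R = 340 × 1² / 13.6 ≈ 25.00
Z = 5

5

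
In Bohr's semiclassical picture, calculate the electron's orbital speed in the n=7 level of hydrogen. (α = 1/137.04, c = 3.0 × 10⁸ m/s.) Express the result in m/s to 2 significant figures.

v_n = Zαc/n = 1 × 0.0073 × 3.0 × 10⁸ / 7
    = 3.1 × 10⁵ m/s

3.1 × 10⁵ m/s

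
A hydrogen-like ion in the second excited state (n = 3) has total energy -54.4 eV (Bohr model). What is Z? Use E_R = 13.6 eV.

E_n = −E_R Z²/n² ⇒ Z² = −E_n n²/E_R = 54.4 × 3² / 13.6 ≈ 36.00
Z = 6

6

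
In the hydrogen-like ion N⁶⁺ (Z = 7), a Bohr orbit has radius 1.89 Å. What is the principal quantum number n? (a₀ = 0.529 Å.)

5

r_n = n²a₀/Z ⇒ n² = rZ/a₀ = 1.89 × 7 / 0.529 ≈ 25.01
n = 5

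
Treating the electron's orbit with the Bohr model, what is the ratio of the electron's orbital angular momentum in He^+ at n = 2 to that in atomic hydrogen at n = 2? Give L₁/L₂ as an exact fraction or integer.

L = nℏ is independent of Z.
L₁/L₂ = n₁/n₂ = 2/2 = 1

1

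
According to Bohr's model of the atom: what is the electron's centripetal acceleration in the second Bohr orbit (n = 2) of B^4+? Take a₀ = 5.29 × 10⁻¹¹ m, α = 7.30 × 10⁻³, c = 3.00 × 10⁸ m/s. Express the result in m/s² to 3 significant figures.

r = n²a₀/Z = 4.23 × 10⁻¹¹ m, v = Zαc/n = 5.47 × 10⁶ m/s
a = v²/r = (5.47 × 10⁶)² / 4.23 × 10⁻¹¹ = 7.08 × 10²³ m/s²

7.08 × 10²³ m/s²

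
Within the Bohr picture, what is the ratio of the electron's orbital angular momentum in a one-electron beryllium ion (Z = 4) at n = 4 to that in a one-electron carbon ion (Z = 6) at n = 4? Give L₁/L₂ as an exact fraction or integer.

1

L = nℏ is independent of Z.
L₁/L₂ = n₁/n₂ = 4/4 = 1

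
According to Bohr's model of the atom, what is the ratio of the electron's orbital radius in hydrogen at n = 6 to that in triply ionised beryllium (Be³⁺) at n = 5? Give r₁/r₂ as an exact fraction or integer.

144/25

r ∝ Z^-1 · n^2
r₁/r₂ = (1/4)^-1 · (6/5)^2 = 144/25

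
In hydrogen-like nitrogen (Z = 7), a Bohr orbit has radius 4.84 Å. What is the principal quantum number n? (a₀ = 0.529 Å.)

r_n = n²a₀/Z ⇒ n² = rZ/a₀ = 4.84 × 7 / 0.529 ≈ 64.05
n = 8

8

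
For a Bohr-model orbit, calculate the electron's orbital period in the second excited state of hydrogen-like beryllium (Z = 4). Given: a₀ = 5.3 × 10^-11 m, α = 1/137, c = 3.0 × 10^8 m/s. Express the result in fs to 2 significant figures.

0.26 fs

r = n²a₀/Z = 3²·5.3 × 10^-11/4 = 1.2 × 10^-10 m
v = Zαc/n = 4·0.0073·3.0 × 10^8/3 = 2.9 × 10^6 m/s
T = 2πr/v = 2.6 × 10^-16 s = 0.26 fs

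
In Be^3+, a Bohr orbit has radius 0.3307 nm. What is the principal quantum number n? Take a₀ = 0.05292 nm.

r_n = n²a₀/Z ⇒ n² = rZ/a₀ = 0.3307 × 4 / 0.05292 ≈ 25.00
n = 5

5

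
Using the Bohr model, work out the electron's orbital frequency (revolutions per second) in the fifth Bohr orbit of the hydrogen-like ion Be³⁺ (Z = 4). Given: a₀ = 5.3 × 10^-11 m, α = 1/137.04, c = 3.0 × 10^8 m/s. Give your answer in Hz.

r = n²a₀/Z = 3.3 × 10^-10 m, v = Zαc/n = 1.8 × 10^6 m/s
f = v/(2πr) = 8.4 × 10^14 Hz

8.4 × 10^14 Hz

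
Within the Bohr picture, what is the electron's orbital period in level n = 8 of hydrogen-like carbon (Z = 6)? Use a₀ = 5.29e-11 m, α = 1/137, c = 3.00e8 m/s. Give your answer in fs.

r = n²a₀/Z = 8²·5.29e-11/6 = 5.64e-10 m
v = Zαc/n = 6·0.00730·3.00e8/8 = 1.64e6 m/s
T = 2πr/v = 2.16e-15 s = 2.16 fs

2.16 fs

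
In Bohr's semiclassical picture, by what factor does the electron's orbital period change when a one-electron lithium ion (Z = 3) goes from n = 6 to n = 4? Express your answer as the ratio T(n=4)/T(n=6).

8/27

T ∝ Z^-2 · n^3; with Z fixed, T ∝ n^3.
T(n=4)/T(n=6) = (4/6)^3 = 8/27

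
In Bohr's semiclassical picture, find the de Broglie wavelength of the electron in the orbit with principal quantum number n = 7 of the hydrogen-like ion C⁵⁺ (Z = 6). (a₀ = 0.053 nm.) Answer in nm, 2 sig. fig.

0.39 nm

The Bohr quantisation condition is nλ = 2πr_n.
r_n = n²a₀/Z = 0.43 nm
λ = 2πr_n/n = 2π·0.43/7 = 0.39 nm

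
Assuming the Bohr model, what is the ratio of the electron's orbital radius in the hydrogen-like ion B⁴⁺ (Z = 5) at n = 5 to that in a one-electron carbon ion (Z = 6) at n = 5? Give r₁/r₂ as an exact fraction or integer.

6/5

r ∝ Z^-1 · n^2
r₁/r₂ = (5/6)^-1 · (5/5)^2 = 6/5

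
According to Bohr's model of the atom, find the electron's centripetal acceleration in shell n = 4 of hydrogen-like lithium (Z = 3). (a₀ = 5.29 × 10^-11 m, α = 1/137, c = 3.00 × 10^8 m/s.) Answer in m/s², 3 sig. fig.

9.56 × 10^21 m/s²

r = n²a₀/Z = 2.82 × 10^-10 m, v = Zαc/n = 1.64 × 10^6 m/s
a = v²/r = (1.64 × 10^6)² / 2.82 × 10^-10 = 9.56 × 10^21 m/s²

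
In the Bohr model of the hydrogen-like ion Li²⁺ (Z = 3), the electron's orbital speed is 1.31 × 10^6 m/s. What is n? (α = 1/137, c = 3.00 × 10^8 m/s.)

v_n = Zαc/n ⇒ n = Zαc/v = 3 × 0.00730 × 3.00 × 10^8 / 1.31 × 10^6 ≈ 5.01
n = 5

5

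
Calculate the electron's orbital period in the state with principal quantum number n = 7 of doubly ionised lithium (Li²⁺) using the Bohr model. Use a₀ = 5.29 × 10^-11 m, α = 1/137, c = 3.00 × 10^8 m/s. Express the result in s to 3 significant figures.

r = n²a₀/Z = 7²·5.29 × 10^-11/3 = 8.64 × 10^-10 m
v = Zαc/n = 3·0.00730·3.00 × 10^8/7 = 9.38 × 10^5 m/s
T = 2πr/v = 5.78 × 10^-15 s

5.78 × 10^-15 s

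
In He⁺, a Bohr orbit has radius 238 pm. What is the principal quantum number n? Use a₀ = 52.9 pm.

3

r_n = n²a₀/Z ⇒ n² = rZ/a₀ = 238 × 2 / 52.9 ≈ 9.00
n = 3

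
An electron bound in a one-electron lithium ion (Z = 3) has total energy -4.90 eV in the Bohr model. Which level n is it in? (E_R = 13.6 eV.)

5

E_n = −E_R Z²/n² ⇒ n² = E_R Z²/(−E_n) = 13.6 × 3² / 4.90 ≈ 24.98
n = 5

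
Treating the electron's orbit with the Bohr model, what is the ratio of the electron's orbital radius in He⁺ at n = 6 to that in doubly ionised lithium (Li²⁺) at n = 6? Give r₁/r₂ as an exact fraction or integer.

r ∝ Z^-1 · n^2
r₁/r₂ = (2/3)^-1 · (6/6)^2 = 3/2

3/2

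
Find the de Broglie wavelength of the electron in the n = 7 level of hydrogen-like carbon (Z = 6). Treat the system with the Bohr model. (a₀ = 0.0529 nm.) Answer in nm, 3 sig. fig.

0.388 nm

The Bohr quantisation condition is nλ = 2πr_n.
r_n = n²a₀/Z = 0.432 nm
λ = 2πr_n/n = 2π·0.432/7 = 0.388 nm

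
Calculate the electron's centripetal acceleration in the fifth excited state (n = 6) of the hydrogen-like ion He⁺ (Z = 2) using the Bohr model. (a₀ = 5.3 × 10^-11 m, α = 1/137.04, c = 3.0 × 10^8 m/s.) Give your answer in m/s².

5.6 × 10^20 m/s²

r = n²a₀/Z = 9.5 × 10^-10 m, v = Zαc/n = 7.3 × 10^5 m/s
a = v²/r = (7.3 × 10^5)² / 9.5 × 10^-10 = 5.6 × 10^20 m/s²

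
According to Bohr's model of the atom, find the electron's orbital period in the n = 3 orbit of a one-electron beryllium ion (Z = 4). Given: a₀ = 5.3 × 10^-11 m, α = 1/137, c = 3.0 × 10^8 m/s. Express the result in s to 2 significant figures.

r = n²a₀/Z = 3²·5.3 × 10^-11/4 = 1.2 × 10^-10 m
v = Zαc/n = 4·0.0073·3.0 × 10^8/3 = 2.9 × 10^6 m/s
T = 2πr/v = 2.6 × 10^-16 s

2.6 × 10^-16 s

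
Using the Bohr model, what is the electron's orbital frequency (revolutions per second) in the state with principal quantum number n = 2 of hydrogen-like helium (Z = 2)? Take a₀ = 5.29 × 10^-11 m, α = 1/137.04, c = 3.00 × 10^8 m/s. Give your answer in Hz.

r = n²a₀/Z = 1.06 × 10^-10 m, v = Zαc/n = 2.19 × 10^6 m/s
f = v/(2πr) = 3.29 × 10^15 Hz

3.29 × 10^15 Hz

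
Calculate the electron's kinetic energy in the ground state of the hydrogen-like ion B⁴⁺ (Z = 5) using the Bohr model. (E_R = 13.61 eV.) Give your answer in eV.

For a Coulomb orbit the virial theorem gives K = −E_n.
E_n = −E_R·Z²/n², so K = E_R·Z²/n² = 13.61 × 5²/1² = 340.2 eV

340.2 eV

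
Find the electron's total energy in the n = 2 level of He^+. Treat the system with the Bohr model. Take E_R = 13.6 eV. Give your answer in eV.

-13.6 eV

E_n = −E_R·Z²/n² = −13.6 × 2²/2² = -13.6 eV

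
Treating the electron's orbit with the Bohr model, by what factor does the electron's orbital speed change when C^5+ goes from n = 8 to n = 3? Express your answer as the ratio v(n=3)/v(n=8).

v ∝ Z^1 · n^-1; with Z fixed, v ∝ n^-1.
v(n=3)/v(n=8) = (3/8)^-1 = 8/3

8/3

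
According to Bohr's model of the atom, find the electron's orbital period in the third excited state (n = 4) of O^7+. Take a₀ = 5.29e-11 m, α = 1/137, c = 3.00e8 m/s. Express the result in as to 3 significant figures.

r = n²a₀/Z = 4²·5.29e-11/8 = 1.06e-10 m
v = Zαc/n = 8·0.00730·3.00e8/4 = 4.38e6 m/s
T = 2πr/v = 1.52e-16 s = 152 as

152 as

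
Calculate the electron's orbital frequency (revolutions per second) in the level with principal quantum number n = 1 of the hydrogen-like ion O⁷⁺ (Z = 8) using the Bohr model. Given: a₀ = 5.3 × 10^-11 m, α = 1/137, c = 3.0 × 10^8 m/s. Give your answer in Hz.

4.2 × 10^17 Hz

r = n²a₀/Z = 6.6 × 10^-12 m, v = Zαc/n = 1.8 × 10^7 m/s
f = v/(2πr) = 4.2 × 10^17 Hz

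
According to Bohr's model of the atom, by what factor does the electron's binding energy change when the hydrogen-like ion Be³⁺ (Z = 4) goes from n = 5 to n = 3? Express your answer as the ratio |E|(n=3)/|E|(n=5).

|E| ∝ Z^2 · n^-2; with Z fixed, |E| ∝ n^-2.
|E|(n=3)/|E|(n=5) = (3/5)^-2 = 25/9

25/9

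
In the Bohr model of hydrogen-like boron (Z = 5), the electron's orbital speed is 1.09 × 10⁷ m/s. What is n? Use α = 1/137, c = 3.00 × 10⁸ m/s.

1

v_n = Zαc/n ⇒ n = Zαc/v = 5 × 0.00730 × 3.00 × 10⁸ / 1.09 × 10⁷ ≈ 1.00
n = 1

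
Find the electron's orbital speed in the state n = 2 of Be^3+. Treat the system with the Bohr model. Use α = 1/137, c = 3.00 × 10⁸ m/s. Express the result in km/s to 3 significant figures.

4380 km/s

v_n = Zαc/n = 4 × 0.00730 × 3.00 × 10⁸ / 2
    = 4380 km/s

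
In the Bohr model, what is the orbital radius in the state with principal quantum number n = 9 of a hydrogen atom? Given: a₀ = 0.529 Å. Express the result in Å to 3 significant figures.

r_n = n²a₀/Z = 9² × 0.529 / 1
    = 81 × 0.529 / 1 = 42.8 Å

42.8 Å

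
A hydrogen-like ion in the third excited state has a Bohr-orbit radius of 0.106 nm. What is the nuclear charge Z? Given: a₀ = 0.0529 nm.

r_n = n²a₀/Z ⇒ Z = n²a₀/r = 4² × 0.0529 / 0.106 ≈ 7.98
Z = 8

8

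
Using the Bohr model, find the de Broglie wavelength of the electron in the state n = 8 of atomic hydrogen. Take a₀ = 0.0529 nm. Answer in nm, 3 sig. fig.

2.66 nm

The Bohr quantisation condition is nλ = 2πr_n.
r_n = n²a₀/Z = 3.39 nm
λ = 2πr_n/n = 2π·3.39/8 = 2.66 nm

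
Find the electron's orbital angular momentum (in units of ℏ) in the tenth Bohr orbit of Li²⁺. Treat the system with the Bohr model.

10

L_n = nℏ, so L/ℏ = n = 10.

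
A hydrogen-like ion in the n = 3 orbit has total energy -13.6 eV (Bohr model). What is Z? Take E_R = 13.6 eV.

3

E_n = −E_R Z²/n² ⇒ Z² = −E_n n²/E_R = 13.6 × 3² / 13.6 ≈ 9.00
Z = 3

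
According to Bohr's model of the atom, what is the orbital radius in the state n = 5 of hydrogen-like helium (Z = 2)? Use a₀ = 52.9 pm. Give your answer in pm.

661 pm

r_n = n²a₀/Z = 5² × 52.9 / 2
    = 25 × 52.9 / 2 = 661 pm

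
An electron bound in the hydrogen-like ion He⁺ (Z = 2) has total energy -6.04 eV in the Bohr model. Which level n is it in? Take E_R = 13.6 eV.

3

E_n = −E_R Z²/n² ⇒ n² = E_R Z²/(−E_n) = 13.6 × 2² / 6.04 ≈ 9.01
n = 3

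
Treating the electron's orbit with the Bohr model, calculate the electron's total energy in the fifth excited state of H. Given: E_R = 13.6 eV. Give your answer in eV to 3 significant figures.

E_n = −E_R·Z²/n² = −13.6 × 1²/6² = -0.378 eV

-0.378 eV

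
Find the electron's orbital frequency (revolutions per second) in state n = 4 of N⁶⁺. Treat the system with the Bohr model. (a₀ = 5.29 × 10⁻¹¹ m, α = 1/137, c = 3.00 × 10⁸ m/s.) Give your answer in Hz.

r = n²a₀/Z = 1.21 × 10⁻¹⁰ m, v = Zαc/n = 3.83 × 10⁶ m/s
f = v/(2πr) = 5.04 × 10¹⁵ Hz

5.04 × 10¹⁵ Hz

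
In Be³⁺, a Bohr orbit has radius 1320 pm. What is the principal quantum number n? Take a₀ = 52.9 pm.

10

r_n = n²a₀/Z ⇒ n² = rZ/a₀ = 1320 × 4 / 52.9 ≈ 99.81
n = 10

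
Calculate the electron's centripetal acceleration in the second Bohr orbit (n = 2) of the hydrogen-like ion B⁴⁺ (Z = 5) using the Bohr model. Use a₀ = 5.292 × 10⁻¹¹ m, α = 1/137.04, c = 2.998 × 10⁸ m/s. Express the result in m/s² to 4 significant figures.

7.065 × 10²³ m/s²

r = n²a₀/Z = 4.234 × 10⁻¹¹ m, v = Zαc/n = 5.469 × 10⁶ m/s
a = v²/r = (5.469 × 10⁶)² / 4.234 × 10⁻¹¹ = 7.065 × 10²³ m/s²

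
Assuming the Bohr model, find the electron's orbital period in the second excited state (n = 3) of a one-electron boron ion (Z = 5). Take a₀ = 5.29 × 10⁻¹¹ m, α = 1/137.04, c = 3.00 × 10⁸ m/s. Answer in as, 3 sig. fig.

r = n²a₀/Z = 3²·5.29 × 10⁻¹¹/5 = 9.52 × 10⁻¹¹ m
v = Zαc/n = 5·0.00730·3.00 × 10⁸/3 = 3.65 × 10⁶ m/s
T = 2πr/v = 1.64 × 10⁻¹⁶ s = 164 as

164 as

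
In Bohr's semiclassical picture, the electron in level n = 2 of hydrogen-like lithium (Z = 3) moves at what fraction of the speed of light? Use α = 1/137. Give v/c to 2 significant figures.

0.011

v_n = Zαc/n, so v/c = Zα/n = 3 × 0.0073 / 2 = 0.011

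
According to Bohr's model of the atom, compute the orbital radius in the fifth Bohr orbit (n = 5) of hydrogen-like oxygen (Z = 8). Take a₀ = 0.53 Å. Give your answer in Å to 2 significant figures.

1.7 Å

r_n = n²a₀/Z = 5² × 0.53 / 8
    = 25 × 0.53 / 8 = 1.7 Å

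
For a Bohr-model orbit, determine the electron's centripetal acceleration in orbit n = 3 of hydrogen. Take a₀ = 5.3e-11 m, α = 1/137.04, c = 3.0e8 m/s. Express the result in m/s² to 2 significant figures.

1.1e21 m/s²

r = n²a₀/Z = 4.8e-10 m, v = Zαc/n = 7.3e5 m/s
a = v²/r = (7.3e5)² / 4.8e-10 = 1.1e21 m/s²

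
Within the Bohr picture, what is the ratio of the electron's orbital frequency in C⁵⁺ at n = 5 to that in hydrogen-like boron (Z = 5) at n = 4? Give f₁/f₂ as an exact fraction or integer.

2304/3125

f ∝ Z^2 · n^-3
f₁/f₂ = (6/5)^2 · (5/4)^-3 = 2304/3125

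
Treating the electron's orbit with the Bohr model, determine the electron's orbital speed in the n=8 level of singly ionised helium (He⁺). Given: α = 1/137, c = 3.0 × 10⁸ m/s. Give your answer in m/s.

5.5 × 10⁵ m/s

v_n = Zαc/n = 2 × 0.0073 × 3.0 × 10⁸ / 8
    = 5.5 × 10⁵ m/s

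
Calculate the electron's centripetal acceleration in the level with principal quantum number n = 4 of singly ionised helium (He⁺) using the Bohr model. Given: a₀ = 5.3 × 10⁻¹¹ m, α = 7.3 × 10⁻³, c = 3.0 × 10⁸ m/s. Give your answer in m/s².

r = n²a₀/Z = 4.2 × 10⁻¹⁰ m, v = Zαc/n = 1.1 × 10⁶ m/s
a = v²/r = (1.1 × 10⁶)² / 4.2 × 10⁻¹⁰ = 2.8 × 10²¹ m/s²

2.8 × 10²¹ m/s²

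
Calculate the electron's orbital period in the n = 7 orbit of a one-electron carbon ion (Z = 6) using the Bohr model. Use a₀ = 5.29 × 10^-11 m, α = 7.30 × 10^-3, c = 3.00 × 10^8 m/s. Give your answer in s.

r = n²a₀/Z = 7²·5.29 × 10^-11/6 = 4.32 × 10^-10 m
v = Zαc/n = 6·0.00730·3.00 × 10^8/7 = 1.88 × 10^6 m/s
T = 2πr/v = 1.45 × 10^-15 s

1.45 × 10^-15 s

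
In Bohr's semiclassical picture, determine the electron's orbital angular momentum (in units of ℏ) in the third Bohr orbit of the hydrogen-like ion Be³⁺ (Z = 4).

3

L_n = nℏ, so L/ℏ = n = 3.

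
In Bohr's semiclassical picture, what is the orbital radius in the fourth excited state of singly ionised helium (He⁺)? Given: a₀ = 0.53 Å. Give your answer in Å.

6.6 Å

r_n = n²a₀/Z = 5² × 0.53 / 2
    = 25 × 0.53 / 2 = 6.6 Å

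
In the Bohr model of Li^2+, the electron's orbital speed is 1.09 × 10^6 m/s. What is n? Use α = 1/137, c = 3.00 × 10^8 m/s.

v_n = Zαc/n ⇒ n = Zαc/v = 3 × 0.00730 × 3.00 × 10^8 / 1.09 × 10^6 ≈ 6.03
n = 6

6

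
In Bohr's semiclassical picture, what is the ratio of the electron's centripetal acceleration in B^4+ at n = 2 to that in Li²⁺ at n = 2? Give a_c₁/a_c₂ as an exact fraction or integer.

125/27

a_c ∝ Z^3 · n^-4
a_c₁/a_c₂ = (5/3)^3 · (2/2)^-4 = 125/27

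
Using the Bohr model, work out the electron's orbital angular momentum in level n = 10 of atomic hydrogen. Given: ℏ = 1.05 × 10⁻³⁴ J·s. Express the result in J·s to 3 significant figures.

L_n = nℏ = 10 × 1.05 × 10⁻³⁴ = 1.05 × 10⁻³³ J·s

1.05 × 10⁻³³ J·s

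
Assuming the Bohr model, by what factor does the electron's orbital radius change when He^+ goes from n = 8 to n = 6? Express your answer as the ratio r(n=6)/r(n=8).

9/16

r ∝ Z^-1 · n^2; with Z fixed, r ∝ n^2.
r(n=6)/r(n=8) = (6/8)^2 = 9/16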